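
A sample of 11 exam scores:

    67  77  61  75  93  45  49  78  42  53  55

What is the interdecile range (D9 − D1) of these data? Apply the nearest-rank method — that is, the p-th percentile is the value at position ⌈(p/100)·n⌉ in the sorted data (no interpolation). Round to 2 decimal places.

Sorted: 42, 45, 49, 53, 55, 61, 67, 75, 77, 78, 93.
n = 11.
P10: rank ⌈10/100·11⌉ = 2 → 45.
P90: rank ⌈90/100·11⌉ = 10 → 78.
Difference: 78 − 45 = 33.

33.00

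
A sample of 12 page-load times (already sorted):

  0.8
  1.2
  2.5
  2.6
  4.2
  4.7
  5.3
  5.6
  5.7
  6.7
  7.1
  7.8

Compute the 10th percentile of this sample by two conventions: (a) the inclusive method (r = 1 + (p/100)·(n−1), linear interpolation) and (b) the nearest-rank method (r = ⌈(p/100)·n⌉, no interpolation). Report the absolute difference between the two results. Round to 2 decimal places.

n = 12.
(a) r = 2.1; between ranks 2 (1.2) and 3 (2.5): 1.33.
(b) the nearest-rank method: rank 2 → 1.2.
|1.33 − 1.2| = 0.13.

0.13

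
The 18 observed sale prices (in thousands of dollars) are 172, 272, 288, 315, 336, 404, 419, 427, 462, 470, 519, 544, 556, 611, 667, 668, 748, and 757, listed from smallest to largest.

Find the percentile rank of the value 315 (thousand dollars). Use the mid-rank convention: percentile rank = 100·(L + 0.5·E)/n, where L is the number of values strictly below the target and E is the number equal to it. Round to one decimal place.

Count below 315: L = 3; count equal: E = 1; n = 18.
Percentile rank = 100·(3 + 0.5·1)/18 = 100·3.5/18 = 19.44.

19.4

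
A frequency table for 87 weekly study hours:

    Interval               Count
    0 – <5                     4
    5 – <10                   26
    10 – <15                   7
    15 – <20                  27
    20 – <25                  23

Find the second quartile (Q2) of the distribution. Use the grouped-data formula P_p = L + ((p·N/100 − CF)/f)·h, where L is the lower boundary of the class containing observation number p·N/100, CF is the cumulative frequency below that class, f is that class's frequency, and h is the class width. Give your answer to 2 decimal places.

N = 87; target position k = 50/100 · 87 = 43.5.
Cumulative frequencies: 4, 30, 37, 64, 87.
Observation 43.5 falls in the class 15 – <20.
L = 15, CF = 37, f = 27, h = 5.
P50 = 15 + ((43.5 − 37)/27)·5 = 15 + 1.2037 = 16.2037.

16.20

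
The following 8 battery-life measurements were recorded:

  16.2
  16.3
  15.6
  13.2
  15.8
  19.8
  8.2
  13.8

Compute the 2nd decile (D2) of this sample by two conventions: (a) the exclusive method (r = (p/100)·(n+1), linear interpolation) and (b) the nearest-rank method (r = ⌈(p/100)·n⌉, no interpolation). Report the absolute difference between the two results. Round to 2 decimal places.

1.00

Sorted: 8.2, 13.2, 13.8, 15.6, 15.8, 16.2, 16.3, 19.8.
n = 8.
(a) r = 1.8; between ranks 1 (8.2) and 2 (13.2): 12.2.
(b) the nearest-rank method: rank 2 → 13.2.
|12.2 − 13.2| = 1.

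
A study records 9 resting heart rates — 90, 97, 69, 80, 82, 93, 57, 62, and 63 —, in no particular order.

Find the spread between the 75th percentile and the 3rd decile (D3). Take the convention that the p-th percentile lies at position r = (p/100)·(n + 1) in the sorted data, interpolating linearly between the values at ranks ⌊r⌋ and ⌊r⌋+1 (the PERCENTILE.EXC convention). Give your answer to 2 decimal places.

Sorted: 57, 62, 63, 69, 80, 82, 90, 93, 97.
n = 9.
P30: r = 3 (integer) → 63.
P75: r = 7.5; ranks 7–8 are 90, 93; interpolating gives 91.5.
Difference: 91.5 − 63 = 28.5.

28.50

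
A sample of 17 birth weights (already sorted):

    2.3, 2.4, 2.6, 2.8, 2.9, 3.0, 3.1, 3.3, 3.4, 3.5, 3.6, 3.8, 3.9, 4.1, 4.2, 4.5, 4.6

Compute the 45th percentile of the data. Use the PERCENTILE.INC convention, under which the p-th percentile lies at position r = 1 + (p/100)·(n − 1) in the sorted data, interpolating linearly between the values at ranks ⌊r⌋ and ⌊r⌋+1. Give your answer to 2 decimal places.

3.32

n = 17.
r = 1 + (45/100)·(17 − 1) = 1 + 7.2 = 8.2.
Rank 8 is 3.3 and rank 9 is 3.4.
Interpolate: 3.3 + 0.2·(3.4 − 3.3) = 3.3 + 0.2·0.1 = 3.32.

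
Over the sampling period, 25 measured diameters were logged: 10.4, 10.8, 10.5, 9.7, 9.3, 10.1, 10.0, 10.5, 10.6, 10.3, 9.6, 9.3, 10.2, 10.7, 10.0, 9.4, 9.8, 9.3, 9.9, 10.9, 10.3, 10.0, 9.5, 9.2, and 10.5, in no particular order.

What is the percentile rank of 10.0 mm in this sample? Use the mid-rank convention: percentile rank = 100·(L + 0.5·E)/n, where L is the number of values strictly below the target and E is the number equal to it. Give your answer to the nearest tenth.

Sorted: 9.2, 9.3, 9.3, 9.3, 9.4, 9.5, 9.6, 9.7, 9.8, 9.9, 10.0, 10.0, 10.0, 10.1, 10.2, 10.3, 10.3, 10.4, 10.5, 10.5, 10.5, 10.6, 10.7, 10.8, 10.9.
Count below 10.0: L = 10; count equal: E = 3; n = 25.
Percentile rank = 100·(10 + 0.5·3)/25 = 100·11.5/25 = 46.

46.0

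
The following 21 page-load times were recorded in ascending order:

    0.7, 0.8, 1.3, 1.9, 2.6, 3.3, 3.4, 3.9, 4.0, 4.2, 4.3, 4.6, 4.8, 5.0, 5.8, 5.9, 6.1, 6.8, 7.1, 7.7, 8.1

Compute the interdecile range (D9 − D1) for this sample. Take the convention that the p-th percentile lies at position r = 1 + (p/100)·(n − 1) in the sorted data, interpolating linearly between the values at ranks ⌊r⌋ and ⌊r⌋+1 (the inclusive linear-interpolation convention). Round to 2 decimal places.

5.80

n = 21.
P10: r = 3 (integer) → 1.3.
P90: r = 19 (integer) → 7.1.
Difference: 7.1 − 1.3 = 5.8.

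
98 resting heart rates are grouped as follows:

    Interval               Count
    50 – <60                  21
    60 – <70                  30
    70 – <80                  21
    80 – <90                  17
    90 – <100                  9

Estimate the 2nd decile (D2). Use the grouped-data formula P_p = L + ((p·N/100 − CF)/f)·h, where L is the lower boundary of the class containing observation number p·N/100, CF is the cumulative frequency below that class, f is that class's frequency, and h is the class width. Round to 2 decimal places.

59.33

N = 98; target position k = 20/100 · 98 = 19.6.
Cumulative frequencies: 21, 51, 72, 89, 98.
Observation 19.6 falls in the class 50 – <60.
L = 50, CF = 0, f = 21, h = 10.
P20 = 50 + ((19.6 − 0)/21)·10 = 50 + 9.33333 = 59.3333.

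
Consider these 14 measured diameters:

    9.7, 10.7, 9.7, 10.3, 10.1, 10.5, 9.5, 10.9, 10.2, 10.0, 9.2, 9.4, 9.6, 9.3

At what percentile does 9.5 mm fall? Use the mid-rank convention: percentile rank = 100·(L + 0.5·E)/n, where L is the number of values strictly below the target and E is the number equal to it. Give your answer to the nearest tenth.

Sorted: 9.2, 9.3, 9.4, 9.5, 9.6, 9.7, 9.7, 10.0, 10.1, 10.2, 10.3, 10.5, 10.7, 10.9.
Count below 9.5: L = 3; count equal: E = 1; n = 14.
Percentile rank = 100·(3 + 0.5·1)/14 = 100·3.5/14 = 25.

25.0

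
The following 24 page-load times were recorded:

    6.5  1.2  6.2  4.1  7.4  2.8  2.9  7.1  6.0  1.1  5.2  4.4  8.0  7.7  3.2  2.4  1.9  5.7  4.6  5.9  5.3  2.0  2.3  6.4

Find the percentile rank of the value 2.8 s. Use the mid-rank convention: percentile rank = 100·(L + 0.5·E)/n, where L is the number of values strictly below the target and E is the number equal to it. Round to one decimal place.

Sorted: 1.1, 1.2, 1.9, 2.0, 2.3, 2.4, 2.8, 2.9, 3.2, 4.1, 4.4, 4.6, 5.2, 5.3, 5.7, 5.9, 6.0, 6.2, 6.4, 6.5, 7.1, 7.4, 7.7, 8.0.
Count below 2.8: L = 6; count equal: E = 1; n = 24.
Percentile rank = 100·(6 + 0.5·1)/24 = 100·6.5/24 = 27.08.

27.1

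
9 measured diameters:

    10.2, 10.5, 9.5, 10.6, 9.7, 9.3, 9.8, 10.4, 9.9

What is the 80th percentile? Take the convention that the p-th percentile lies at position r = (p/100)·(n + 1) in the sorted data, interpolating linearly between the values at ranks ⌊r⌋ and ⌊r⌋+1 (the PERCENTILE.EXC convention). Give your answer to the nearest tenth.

10.5

Sorted: 9.3, 9.5, 9.7, 9.8, 9.9, 10.2, 10.4, 10.5, 10.6.
n = 9.
r = (80/100)·(9 + 1) = 8.
r is an integer, so P80 is the value at rank 8: 10.5.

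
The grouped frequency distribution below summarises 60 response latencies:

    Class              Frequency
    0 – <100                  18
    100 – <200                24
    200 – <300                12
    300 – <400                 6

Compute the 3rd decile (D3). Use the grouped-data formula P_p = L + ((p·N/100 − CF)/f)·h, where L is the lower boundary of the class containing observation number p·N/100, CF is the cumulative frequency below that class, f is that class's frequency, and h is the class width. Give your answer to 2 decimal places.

100.00

N = 60; target position k = 30/100 · 60 = 18.
Cumulative frequencies: 18, 42, 54, 60.
Observation 18 falls in the class 0 – <100.
L = 0, CF = 0, f = 18, h = 100.
P30 = 0 + ((18 − 0)/18)·100 = 0 + 100 = 100.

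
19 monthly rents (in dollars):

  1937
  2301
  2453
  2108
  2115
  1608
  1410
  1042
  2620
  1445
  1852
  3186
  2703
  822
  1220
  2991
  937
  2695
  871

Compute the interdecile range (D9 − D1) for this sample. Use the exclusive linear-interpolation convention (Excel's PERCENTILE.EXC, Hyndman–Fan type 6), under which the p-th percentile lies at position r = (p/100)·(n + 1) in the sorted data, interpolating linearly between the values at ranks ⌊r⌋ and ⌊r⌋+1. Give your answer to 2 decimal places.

Sorted: 822, 871, 937, 1042, 1220, 1410, 1445, 1608, 1852, 1937, 2108, 2115, 2301, 2453, 2620, 2695, 2703, 2991, 3186.
n = 19.
P10: r = 2 (integer) → 871.
P90: r = 18 (integer) → 2991.
Difference: 2991 − 871 = 2120.

2120.00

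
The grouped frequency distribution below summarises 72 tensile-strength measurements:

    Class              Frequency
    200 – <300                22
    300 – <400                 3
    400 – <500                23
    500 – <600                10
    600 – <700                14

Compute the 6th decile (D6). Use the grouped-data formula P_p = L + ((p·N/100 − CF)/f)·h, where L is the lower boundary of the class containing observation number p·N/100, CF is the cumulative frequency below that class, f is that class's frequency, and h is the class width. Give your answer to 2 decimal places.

N = 72; target position k = 60/100 · 72 = 43.2.
Cumulative frequencies: 22, 25, 48, 58, 72.
Observation 43.2 falls in the class 400 – <500.
L = 400, CF = 25, f = 23, h = 100.
P60 = 400 + ((43.2 − 25)/23)·100 = 400 + 79.1304 = 479.13.

479.13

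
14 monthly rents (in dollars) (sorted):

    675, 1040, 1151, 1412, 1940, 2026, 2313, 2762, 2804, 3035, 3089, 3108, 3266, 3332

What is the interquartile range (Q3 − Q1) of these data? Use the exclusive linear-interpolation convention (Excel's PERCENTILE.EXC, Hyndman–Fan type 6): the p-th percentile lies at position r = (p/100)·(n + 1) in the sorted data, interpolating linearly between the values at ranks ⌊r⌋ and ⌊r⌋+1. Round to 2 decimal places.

n = 14.
P25: r = 3.75; ranks 3–4 are 1151, 1412; interpolating gives 1346.75.
P75: r = 11.25; ranks 11–12 are 3089, 3108; interpolating gives 3093.75.
Difference: 3093.75 − 1346.75 = 1747.

1747.00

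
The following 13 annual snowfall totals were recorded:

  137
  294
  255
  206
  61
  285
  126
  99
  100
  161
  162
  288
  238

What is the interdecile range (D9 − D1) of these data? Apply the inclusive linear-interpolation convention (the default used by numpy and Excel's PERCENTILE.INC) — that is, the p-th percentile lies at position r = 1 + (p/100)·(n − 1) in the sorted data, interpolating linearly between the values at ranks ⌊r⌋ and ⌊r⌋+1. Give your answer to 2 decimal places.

Sorted: 61, 99, 100, 126, 137, 161, 162, 206, 238, 255, 285, 288, 294.
n = 13.
P10: r = 2.2; ranks 2–3 are 99, 100; interpolating gives 99.2.
P90: r = 11.8; ranks 11–12 are 285, 288; interpolating gives 287.4.
Difference: 287.4 − 99.2 = 188.2.

188.20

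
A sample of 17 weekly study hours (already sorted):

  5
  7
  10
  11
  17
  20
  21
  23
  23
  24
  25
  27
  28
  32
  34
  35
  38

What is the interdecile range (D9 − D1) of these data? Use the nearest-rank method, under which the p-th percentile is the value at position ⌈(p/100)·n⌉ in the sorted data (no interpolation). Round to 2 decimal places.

n = 17.
P10: rank ⌈10/100·17⌉ = 2 → 7.
P90: rank ⌈90/100·17⌉ = 16 → 35.
Difference: 35 − 7 = 28.

28.00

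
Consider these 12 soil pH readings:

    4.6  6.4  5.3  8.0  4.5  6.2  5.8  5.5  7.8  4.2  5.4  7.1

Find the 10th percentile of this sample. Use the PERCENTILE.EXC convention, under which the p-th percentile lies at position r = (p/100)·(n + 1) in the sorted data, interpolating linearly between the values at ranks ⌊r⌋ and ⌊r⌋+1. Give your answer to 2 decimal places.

4.29

Sorted: 4.2, 4.5, 4.6, 5.3, 5.4, 5.5, 5.8, 6.2, 6.4, 7.1, 7.8, 8.0.
n = 12.
r = (10/100)·(12 + 1) = 1.3.
Rank 1 is 4.2 and rank 2 is 4.5.
Interpolate: 4.2 + 0.3·(4.5 − 4.2) = 4.2 + 0.3·0.3 = 4.29.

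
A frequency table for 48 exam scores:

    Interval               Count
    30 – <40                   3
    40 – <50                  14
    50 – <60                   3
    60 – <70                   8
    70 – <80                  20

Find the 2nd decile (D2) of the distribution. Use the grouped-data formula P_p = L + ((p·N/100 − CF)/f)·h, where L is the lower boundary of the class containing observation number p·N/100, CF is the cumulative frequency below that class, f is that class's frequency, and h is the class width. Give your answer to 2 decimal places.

N = 48; target position k = 20/100 · 48 = 9.6.
Cumulative frequencies: 3, 17, 20, 28, 48.
Observation 9.6 falls in the class 40 – <50.
L = 40, CF = 3, f = 14, h = 10.
P20 = 40 + ((9.6 − 3)/14)·10 = 40 + 4.71429 = 44.7143.

44.71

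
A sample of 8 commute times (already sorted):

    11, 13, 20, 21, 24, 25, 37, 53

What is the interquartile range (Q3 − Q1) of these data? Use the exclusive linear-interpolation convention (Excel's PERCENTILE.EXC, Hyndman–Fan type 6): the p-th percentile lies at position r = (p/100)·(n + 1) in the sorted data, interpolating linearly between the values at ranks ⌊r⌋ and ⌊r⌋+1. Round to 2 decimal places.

19.25

n = 8.
P25: r = 2.25; ranks 2–3 are 13, 20; interpolating gives 14.75.
P75: r = 6.75; ranks 6–7 are 25, 37; interpolating gives 34.
Difference: 34 − 14.75 = 19.25.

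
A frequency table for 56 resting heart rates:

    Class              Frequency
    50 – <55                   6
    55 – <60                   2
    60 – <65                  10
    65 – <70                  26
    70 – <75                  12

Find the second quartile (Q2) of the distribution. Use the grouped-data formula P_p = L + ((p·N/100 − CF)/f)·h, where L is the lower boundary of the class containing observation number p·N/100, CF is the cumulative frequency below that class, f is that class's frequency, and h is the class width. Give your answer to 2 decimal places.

66.92

N = 56; target position k = 50/100 · 56 = 28.
Cumulative frequencies: 6, 8, 18, 44, 56.
Observation 28 falls in the class 65 – <70.
L = 65, CF = 18, f = 26, h = 5.
P50 = 65 + ((28 − 18)/26)·5 = 65 + 1.92308 = 66.9231.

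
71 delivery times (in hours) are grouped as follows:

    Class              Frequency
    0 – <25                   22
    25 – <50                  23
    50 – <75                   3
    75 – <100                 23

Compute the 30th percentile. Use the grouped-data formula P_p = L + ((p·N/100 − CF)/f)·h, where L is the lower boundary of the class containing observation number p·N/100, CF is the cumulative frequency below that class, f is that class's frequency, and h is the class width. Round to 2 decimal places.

N = 71; target position k = 30/100 · 71 = 21.3.
Cumulative frequencies: 22, 45, 48, 71.
Observation 21.3 falls in the class 0 – <25.
L = 0, CF = 0, f = 22, h = 25.
P30 = 0 + ((21.3 − 0)/22)·25 = 0 + 24.2045 = 24.2045.

24.20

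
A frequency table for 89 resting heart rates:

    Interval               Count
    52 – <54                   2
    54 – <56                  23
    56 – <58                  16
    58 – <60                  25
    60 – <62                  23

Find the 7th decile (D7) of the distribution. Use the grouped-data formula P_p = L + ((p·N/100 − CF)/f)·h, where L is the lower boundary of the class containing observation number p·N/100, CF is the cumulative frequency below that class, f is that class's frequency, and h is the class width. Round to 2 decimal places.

59.70

N = 89; target position k = 70/100 · 89 = 62.3.
Cumulative frequencies: 2, 25, 41, 66, 89.
Observation 62.3 falls in the class 58 – <60.
L = 58, CF = 41, f = 25, h = 2.
P70 = 58 + ((62.3 − 41)/25)·2 = 58 + 1.704 = 59.704.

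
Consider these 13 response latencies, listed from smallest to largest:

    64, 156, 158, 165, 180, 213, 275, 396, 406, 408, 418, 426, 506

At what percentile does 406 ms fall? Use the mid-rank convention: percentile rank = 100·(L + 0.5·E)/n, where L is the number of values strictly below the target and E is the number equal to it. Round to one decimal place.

65.4

Count below 406: L = 8; count equal: E = 1; n = 13.
Percentile rank = 100·(8 + 0.5·1)/13 = 100·8.5/13 = 65.38.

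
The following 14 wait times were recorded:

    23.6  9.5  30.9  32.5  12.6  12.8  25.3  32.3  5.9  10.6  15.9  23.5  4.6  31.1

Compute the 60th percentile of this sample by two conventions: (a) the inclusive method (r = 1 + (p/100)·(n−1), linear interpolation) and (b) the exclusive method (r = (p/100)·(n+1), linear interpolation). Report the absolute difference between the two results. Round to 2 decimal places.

0.02

Sorted: 4.6, 5.9, 9.5, 10.6, 12.6, 12.8, 15.9, 23.5, 23.6, 25.3, 30.9, 31.1, 32.3, 32.5.
n = 14.
(a) r = 8.8; between ranks 8 (23.5) and 9 (23.6): 23.58.
(b) r = 9 → value at rank 9 = 23.6.
|23.58 − 23.6| = 0.02.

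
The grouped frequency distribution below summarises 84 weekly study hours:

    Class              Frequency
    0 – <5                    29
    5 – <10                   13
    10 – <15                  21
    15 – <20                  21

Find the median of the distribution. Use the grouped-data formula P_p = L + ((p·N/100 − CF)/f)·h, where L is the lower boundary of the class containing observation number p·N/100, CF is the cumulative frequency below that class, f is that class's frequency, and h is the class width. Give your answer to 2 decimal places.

N = 84; target position k = 50/100 · 84 = 42.
Cumulative frequencies: 29, 42, 63, 84.
Observation 42 falls in the class 5 – <10.
L = 5, CF = 29, f = 13, h = 5.
P50 = 5 + ((42 − 29)/13)·5 = 5 + 5 = 10.

10.00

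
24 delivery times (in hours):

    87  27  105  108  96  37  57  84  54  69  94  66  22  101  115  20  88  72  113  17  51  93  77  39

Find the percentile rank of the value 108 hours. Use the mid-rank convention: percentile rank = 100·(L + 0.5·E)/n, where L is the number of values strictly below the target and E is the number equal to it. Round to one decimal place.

89.6

Sorted: 17, 20, 22, 27, 37, 39, 51, 54, 57, 66, 69, 72, 77, 84, 87, 88, 93, 94, 96, 101, 105, 108, 113, 115.
Count below 108: L = 21; count equal: E = 1; n = 24.
Percentile rank = 100·(21 + 0.5·1)/24 = 100·21.5/24 = 89.58.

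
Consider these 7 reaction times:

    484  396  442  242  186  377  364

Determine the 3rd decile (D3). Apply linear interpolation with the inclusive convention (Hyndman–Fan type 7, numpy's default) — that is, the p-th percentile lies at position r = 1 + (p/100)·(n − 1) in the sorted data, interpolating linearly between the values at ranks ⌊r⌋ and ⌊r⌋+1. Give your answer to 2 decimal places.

Sorted: 186, 242, 364, 377, 396, 442, 484.
n = 7.
r = 1 + (30/100)·(7 − 1) = 1 + 1.8 = 2.8.
Rank 2 is 242 and rank 3 is 364.
Interpolate: 242 + 0.8·(364 − 242) = 242 + 0.8·122 = 339.6.

339.60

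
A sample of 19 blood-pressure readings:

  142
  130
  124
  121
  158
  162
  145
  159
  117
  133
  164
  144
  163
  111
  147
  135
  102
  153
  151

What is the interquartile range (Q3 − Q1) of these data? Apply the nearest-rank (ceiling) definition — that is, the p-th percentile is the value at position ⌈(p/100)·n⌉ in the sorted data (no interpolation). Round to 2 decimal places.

34.00

Sorted: 102, 111, 117, 121, 124, 130, 133, 135, 142, 144, 145, 147, 151, 153, 158, 159, 162, 163, 164.
n = 19.
P25: rank ⌈25/100·19⌉ = 5 → 124.
P75: rank ⌈75/100·19⌉ = 15 → 158.
Difference: 158 − 124 = 34.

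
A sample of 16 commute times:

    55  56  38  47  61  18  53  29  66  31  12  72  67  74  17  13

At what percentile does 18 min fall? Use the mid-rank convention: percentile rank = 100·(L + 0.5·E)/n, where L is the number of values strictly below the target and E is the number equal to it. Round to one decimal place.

21.9

Sorted: 12, 13, 17, 18, 29, 31, 38, 47, 53, 55, 56, 61, 66, 67, 72, 74.
Count below 18: L = 3; count equal: E = 1; n = 16.
Percentile rank = 100·(3 + 0.5·1)/16 = 100·3.5/16 = 21.88.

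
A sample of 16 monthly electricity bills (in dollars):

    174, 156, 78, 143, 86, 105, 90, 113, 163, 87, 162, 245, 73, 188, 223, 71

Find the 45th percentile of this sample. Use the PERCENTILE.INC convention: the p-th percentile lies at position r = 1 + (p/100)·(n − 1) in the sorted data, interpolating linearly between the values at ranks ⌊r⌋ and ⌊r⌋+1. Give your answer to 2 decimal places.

111.00

Sorted: 71, 73, 78, 86, 87, 90, 105, 113, 143, 156, 162, 163, 174, 188, 223, 245.
n = 16.
r = 1 + (45/100)·(16 − 1) = 1 + 6.75 = 7.75.
Rank 7 is 105 and rank 8 is 113.
Interpolate: 105 + 0.75·(113 − 105) = 105 + 0.75·8 = 111.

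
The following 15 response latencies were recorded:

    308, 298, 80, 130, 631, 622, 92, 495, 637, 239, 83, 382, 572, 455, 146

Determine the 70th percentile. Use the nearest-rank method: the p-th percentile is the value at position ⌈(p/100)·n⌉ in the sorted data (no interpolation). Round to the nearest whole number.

495

Sorted: 80, 83, 92, 130, 146, 239, 298, 308, 382, 455, 495, 572, 622, 631, 637.
n = 15.
Position = ⌈70/100 · 15⌉ = ⌈10.5⌉ = 11.
The value at rank 11 is 495.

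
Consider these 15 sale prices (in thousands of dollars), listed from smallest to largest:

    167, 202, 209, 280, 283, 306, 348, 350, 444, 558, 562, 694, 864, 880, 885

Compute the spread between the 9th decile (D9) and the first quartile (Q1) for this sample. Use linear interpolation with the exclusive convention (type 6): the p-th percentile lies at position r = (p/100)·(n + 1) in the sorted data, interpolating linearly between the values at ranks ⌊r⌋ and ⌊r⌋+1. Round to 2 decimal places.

602.00

n = 15.
P25: r = 4 (integer) → 280.
P90: r = 14.4; ranks 14–15 are 880, 885; interpolating gives 882.
Difference: 882 − 280 = 602.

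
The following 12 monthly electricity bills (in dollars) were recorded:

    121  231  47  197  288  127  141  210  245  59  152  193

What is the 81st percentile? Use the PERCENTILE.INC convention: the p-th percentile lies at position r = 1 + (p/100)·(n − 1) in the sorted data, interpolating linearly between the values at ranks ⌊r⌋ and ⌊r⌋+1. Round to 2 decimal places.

Sorted: 47, 59, 121, 127, 141, 152, 193, 197, 210, 231, 245, 288.
n = 12.
r = 1 + (81/100)·(12 − 1) = 1 + 8.91 = 9.91.
Rank 9 is 210 and rank 10 is 231.
Interpolate: 210 + 0.91·(231 − 210) = 210 + 0.91·21 = 229.11.

229.11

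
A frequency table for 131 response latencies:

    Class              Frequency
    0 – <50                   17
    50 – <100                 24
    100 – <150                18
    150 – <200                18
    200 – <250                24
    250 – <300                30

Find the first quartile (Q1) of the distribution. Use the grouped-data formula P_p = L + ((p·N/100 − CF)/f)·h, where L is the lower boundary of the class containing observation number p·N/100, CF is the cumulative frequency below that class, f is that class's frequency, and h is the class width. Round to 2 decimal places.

82.81

N = 131; target position k = 25/100 · 131 = 32.75.
Cumulative frequencies: 17, 41, 59, 77, 101, 131.
Observation 32.75 falls in the class 50 – <100.
L = 50, CF = 17, f = 24, h = 50.
P25 = 50 + ((32.75 − 17)/24)·50 = 50 + 32.8125 = 82.8125.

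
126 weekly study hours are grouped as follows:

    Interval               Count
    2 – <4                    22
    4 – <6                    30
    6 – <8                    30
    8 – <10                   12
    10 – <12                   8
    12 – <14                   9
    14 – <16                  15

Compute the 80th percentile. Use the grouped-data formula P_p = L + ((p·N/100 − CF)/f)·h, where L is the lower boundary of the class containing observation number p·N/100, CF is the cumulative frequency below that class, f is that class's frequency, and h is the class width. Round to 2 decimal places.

11.70

N = 126; target position k = 80/100 · 126 = 100.8.
Cumulative frequencies: 22, 52, 82, 94, 102, 111, 126.
Observation 100.8 falls in the class 10 – <12.
L = 10, CF = 94, f = 8, h = 2.
P80 = 10 + ((100.8 − 94)/8)·2 = 10 + 1.7 = 11.7.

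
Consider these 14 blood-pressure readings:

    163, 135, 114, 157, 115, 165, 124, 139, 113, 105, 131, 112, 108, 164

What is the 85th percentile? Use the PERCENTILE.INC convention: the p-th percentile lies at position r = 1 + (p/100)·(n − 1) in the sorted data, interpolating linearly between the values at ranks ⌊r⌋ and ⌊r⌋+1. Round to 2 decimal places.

163.05

Sorted: 105, 108, 112, 113, 114, 115, 124, 131, 135, 139, 157, 163, 164, 165.
n = 14.
r = 1 + (85/100)·(14 − 1) = 1 + 11.05 = 12.05.
Rank 12 is 163 and rank 13 is 164.
Interpolate: 163 + 0.05·(164 − 163) = 163 + 0.05·1 = 163.05.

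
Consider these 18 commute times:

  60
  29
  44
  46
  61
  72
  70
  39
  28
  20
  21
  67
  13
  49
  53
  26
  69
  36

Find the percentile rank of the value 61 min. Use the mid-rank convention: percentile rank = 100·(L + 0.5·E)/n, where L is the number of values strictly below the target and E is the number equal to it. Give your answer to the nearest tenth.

Sorted: 13, 20, 21, 26, 28, 29, 36, 39, 44, 46, 49, 53, 60, 61, 67, 69, 70, 72.
Count below 61: L = 13; count equal: E = 1; n = 18.
Percentile rank = 100·(13 + 0.5·1)/18 = 100·13.5/18 = 75.

75.0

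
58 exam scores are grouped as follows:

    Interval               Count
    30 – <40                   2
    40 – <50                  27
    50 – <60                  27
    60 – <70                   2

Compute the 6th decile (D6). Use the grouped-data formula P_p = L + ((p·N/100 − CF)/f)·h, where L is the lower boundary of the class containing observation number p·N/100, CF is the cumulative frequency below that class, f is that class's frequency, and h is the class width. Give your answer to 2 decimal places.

N = 58; target position k = 60/100 · 58 = 34.8.
Cumulative frequencies: 2, 29, 56, 58.
Observation 34.8 falls in the class 50 – <60.
L = 50, CF = 29, f = 27, h = 10.
P60 = 50 + ((34.8 − 29)/27)·10 = 50 + 2.14815 = 52.1481.

52.15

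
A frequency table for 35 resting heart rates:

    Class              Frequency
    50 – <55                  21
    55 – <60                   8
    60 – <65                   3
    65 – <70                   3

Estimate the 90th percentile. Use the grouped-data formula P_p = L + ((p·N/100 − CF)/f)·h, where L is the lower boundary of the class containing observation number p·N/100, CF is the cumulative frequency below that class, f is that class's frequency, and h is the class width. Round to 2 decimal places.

N = 35; target position k = 90/100 · 35 = 31.5.
Cumulative frequencies: 21, 29, 32, 35.
Observation 31.5 falls in the class 60 – <65.
L = 60, CF = 29, f = 3, h = 5.
P90 = 60 + ((31.5 − 29)/3)·5 = 60 + 4.16667 = 64.1667.

64.17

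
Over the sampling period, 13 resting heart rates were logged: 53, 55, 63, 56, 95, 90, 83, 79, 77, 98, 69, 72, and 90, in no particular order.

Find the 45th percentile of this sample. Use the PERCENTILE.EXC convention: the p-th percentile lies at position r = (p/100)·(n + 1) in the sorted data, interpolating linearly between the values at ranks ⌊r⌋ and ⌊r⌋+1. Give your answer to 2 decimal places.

Sorted: 53, 55, 56, 63, 69, 72, 77, 79, 83, 90, 90, 95, 98.
n = 13.
r = (45/100)·(13 + 1) = 6.3.
Rank 6 is 72 and rank 7 is 77.
Interpolate: 72 + 0.3·(77 − 72) = 72 + 0.3·5 = 73.5.

73.50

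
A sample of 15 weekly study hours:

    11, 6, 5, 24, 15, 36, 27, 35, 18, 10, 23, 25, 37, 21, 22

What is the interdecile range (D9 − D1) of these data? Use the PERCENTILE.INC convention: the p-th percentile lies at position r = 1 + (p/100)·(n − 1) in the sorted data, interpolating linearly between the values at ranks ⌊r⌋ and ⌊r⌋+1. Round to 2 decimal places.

28.00

Sorted: 5, 6, 10, 11, 15, 18, 21, 22, 23, 24, 25, 27, 35, 36, 37.
n = 15.
P10: r = 2.4; ranks 2–3 are 6, 10; interpolating gives 7.6.
P90: r = 13.6; ranks 13–14 are 35, 36; interpolating gives 35.6.
Difference: 35.6 − 7.6 = 28.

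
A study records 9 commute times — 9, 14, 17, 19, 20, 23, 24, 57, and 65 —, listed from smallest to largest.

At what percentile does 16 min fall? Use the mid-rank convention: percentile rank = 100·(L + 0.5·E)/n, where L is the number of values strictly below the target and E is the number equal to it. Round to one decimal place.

22.2

Count below 16: L = 2; count equal: E = 0; n = 9.
Percentile rank = 100·(2 + 0.5·0)/9 = 100·2/9 = 22.22.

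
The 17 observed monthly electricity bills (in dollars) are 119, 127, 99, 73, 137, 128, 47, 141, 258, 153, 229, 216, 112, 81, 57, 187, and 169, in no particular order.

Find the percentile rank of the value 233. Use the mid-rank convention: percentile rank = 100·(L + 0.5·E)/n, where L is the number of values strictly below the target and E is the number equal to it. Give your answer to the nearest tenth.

94.1

Sorted: 47, 57, 73, 81, 99, 112, 119, 127, 128, 137, 141, 153, 169, 187, 216, 229, 258.
Count below 233: L = 16; count equal: E = 0; n = 17.
Percentile rank = 100·(16 + 0.5·0)/17 = 100·16/17 = 94.12.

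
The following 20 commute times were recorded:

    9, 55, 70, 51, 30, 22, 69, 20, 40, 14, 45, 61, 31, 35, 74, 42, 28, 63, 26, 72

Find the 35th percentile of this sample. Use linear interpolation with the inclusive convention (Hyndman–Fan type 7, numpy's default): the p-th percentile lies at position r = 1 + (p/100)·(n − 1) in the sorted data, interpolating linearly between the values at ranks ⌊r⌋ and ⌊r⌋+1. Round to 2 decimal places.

30.65

Sorted: 9, 14, 20, 22, 26, 28, 30, 31, 35, 40, 42, 45, 51, 55, 61, 63, 69, 70, 72, 74.
n = 20.
r = 1 + (35/100)·(20 − 1) = 1 + 6.65 = 7.65.
Rank 7 is 30 and rank 8 is 31.
Interpolate: 30 + 0.65·(31 − 30) = 30 + 0.65·1 = 30.65.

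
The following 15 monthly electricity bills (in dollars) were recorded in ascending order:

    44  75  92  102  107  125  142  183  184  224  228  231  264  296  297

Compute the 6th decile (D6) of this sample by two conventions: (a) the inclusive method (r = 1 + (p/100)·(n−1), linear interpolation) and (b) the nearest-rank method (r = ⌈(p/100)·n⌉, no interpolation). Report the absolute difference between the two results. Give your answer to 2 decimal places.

n = 15.
(a) r = 9.4; between ranks 9 (184) and 10 (224): 200.
(b) the nearest-rank method: rank 9 → 184.
|200 − 184| = 16.

16.00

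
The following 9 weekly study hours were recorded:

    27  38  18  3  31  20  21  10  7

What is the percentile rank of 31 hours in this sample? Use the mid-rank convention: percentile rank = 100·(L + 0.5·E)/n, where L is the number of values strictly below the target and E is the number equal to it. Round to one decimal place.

Sorted: 3, 7, 10, 18, 20, 21, 27, 31, 38.
Count below 31: L = 7; count equal: E = 1; n = 9.
Percentile rank = 100·(7 + 0.5·1)/9 = 100·7.5/9 = 83.33.

83.3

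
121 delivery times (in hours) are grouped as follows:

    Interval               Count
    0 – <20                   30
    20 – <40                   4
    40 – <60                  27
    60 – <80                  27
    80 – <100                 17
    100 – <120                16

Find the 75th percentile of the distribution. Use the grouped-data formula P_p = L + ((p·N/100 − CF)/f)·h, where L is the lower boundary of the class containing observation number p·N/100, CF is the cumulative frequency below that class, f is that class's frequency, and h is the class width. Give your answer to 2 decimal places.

83.24

N = 121; target position k = 75/100 · 121 = 90.75.
Cumulative frequencies: 30, 34, 61, 88, 105, 121.
Observation 90.75 falls in the class 80 – <100.
L = 80, CF = 88, f = 17, h = 20.
P75 = 80 + ((90.75 − 88)/17)·20 = 80 + 3.23529 = 83.2353.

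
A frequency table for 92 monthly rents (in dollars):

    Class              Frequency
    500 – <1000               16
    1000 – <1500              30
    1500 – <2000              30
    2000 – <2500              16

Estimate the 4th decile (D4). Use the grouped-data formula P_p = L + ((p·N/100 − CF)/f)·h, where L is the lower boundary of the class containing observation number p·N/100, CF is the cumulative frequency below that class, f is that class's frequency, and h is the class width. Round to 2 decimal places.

N = 92; target position k = 40/100 · 92 = 36.8.
Cumulative frequencies: 16, 46, 76, 92.
Observation 36.8 falls in the class 1000 – <1500.
L = 1000, CF = 16, f = 30, h = 500.
P40 = 1000 + ((36.8 − 16)/30)·500 = 1000 + 346.667 = 1346.67.

1346.67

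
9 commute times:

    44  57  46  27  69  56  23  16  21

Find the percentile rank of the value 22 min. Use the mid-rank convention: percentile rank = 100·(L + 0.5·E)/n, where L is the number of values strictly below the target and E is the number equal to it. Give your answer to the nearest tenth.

22.2

Sorted: 16, 21, 23, 27, 44, 46, 56, 57, 69.
Count below 22: L = 2; count equal: E = 0; n = 9.
Percentile rank = 100·(2 + 0.5·0)/9 = 100·2/9 = 22.22.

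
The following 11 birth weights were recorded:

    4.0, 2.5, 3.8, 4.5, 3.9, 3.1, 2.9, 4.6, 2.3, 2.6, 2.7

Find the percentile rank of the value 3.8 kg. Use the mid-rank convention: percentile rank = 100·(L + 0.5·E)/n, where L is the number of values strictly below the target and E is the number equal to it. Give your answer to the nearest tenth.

Sorted: 2.3, 2.5, 2.6, 2.7, 2.9, 3.1, 3.8, 3.9, 4.0, 4.5, 4.6.
Count below 3.8: L = 6; count equal: E = 1; n = 11.
Percentile rank = 100·(6 + 0.5·1)/11 = 100·6.5/11 = 59.09.

59.1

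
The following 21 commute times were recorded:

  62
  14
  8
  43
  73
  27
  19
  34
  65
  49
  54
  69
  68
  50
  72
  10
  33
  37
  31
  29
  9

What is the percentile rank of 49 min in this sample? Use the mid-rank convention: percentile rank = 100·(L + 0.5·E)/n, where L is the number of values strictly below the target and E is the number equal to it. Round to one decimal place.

Sorted: 8, 9, 10, 14, 19, 27, 29, 31, 33, 34, 37, 43, 49, 50, 54, 62, 65, 68, 69, 72, 73.
Count below 49: L = 12; count equal: E = 1; n = 21.
Percentile rank = 100·(12 + 0.5·1)/21 = 100·12.5/21 = 59.52.

59.5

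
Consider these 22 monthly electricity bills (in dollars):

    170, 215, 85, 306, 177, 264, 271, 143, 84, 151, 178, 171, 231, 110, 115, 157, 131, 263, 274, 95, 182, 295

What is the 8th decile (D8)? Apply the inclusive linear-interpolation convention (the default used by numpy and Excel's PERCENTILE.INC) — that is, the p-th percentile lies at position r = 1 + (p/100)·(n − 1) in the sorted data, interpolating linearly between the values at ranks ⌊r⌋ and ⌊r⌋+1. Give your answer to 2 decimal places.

Sorted: 84, 85, 95, 110, 115, 131, 143, 151, 157, 170, 171, 177, 178, 182, 215, 231, 263, 264, 271, 274, 295, 306.
n = 22.
r = 1 + (80/100)·(22 − 1) = 1 + 16.8 = 17.8.
Rank 17 is 263 and rank 18 is 264.
Interpolate: 263 + 0.8·(264 − 263) = 263 + 0.8·1 = 263.8.

263.80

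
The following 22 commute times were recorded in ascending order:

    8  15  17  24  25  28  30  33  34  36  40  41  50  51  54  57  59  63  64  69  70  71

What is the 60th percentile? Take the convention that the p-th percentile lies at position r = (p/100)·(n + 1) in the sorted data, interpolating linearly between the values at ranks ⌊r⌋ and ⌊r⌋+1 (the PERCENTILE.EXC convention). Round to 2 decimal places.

50.80

n = 22.
r = (60/100)·(22 + 1) = 13.8.
Rank 13 is 50 and rank 14 is 51.
Interpolate: 50 + 0.8·(51 − 50) = 50 + 0.8·1 = 50.8.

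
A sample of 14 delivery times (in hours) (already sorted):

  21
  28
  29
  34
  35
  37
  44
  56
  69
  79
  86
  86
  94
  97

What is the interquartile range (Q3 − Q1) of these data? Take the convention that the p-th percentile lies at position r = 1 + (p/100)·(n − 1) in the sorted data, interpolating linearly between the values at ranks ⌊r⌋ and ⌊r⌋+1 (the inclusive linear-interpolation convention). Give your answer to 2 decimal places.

50.00

n = 14.
P25: r = 4.25; ranks 4–5 are 34, 35; interpolating gives 34.25.
P75: r = 10.75; ranks 10–11 are 79, 86; interpolating gives 84.25.
Difference: 84.25 − 34.25 = 50.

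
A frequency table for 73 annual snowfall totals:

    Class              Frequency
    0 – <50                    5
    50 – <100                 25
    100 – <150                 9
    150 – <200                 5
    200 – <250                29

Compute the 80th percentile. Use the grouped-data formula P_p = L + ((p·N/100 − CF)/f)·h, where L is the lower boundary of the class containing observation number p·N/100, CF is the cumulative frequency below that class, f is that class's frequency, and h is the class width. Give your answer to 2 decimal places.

224.83

N = 73; target position k = 80/100 · 73 = 58.4.
Cumulative frequencies: 5, 30, 39, 44, 73.
Observation 58.4 falls in the class 200 – <250.
L = 200, CF = 44, f = 29, h = 50.
P80 = 200 + ((58.4 − 44)/29)·50 = 200 + 24.8276 = 224.828.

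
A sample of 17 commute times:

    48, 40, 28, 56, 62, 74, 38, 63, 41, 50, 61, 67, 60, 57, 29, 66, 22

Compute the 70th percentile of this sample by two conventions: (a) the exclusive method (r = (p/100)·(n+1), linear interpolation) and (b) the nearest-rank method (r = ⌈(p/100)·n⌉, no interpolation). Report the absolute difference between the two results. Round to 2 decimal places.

0.60

Sorted: 22, 28, 29, 38, 40, 41, 48, 50, 56, 57, 60, 61, 62, 63, 66, 67, 74.
n = 17.
(a) r = 12.6; between ranks 12 (61) and 13 (62): 61.6.
(b) the nearest-rank method: rank 12 → 61.
|61.6 − 61| = 0.6.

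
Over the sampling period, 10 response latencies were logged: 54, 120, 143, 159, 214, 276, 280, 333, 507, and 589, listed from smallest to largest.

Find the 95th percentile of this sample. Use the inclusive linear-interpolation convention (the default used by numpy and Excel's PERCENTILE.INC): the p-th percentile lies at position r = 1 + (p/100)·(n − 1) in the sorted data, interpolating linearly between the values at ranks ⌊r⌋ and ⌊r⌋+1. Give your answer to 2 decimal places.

552.10

n = 10.
r = 1 + (95/100)·(10 − 1) = 1 + 8.55 = 9.55.
Rank 9 is 507 and rank 10 is 589.
Interpolate: 507 + 0.55·(589 − 507) = 507 + 0.55·82 = 552.1.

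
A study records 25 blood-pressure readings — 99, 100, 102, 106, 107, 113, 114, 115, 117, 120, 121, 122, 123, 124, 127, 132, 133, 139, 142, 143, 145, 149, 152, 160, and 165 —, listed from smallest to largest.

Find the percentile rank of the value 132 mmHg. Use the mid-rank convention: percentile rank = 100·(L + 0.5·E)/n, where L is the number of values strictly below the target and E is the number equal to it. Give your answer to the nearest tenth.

62.0

Count below 132: L = 15; count equal: E = 1; n = 25.
Percentile rank = 100·(15 + 0.5·1)/25 = 100·15.5/25 = 62.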